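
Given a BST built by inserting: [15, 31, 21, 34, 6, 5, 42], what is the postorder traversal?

Tree insertion order: [15, 31, 21, 34, 6, 5, 42]
Tree (level-order array): [15, 6, 31, 5, None, 21, 34, None, None, None, None, None, 42]
Postorder traversal: [5, 6, 21, 42, 34, 31, 15]


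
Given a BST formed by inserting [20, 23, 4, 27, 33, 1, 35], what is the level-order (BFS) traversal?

Tree insertion order: [20, 23, 4, 27, 33, 1, 35]
Tree (level-order array): [20, 4, 23, 1, None, None, 27, None, None, None, 33, None, 35]
BFS from the root, enqueuing left then right child of each popped node:
  queue [20] -> pop 20, enqueue [4, 23], visited so far: [20]
  queue [4, 23] -> pop 4, enqueue [1], visited so far: [20, 4]
  queue [23, 1] -> pop 23, enqueue [27], visited so far: [20, 4, 23]
  queue [1, 27] -> pop 1, enqueue [none], visited so far: [20, 4, 23, 1]
  queue [27] -> pop 27, enqueue [33], visited so far: [20, 4, 23, 1, 27]
  queue [33] -> pop 33, enqueue [35], visited so far: [20, 4, 23, 1, 27, 33]
  queue [35] -> pop 35, enqueue [none], visited so far: [20, 4, 23, 1, 27, 33, 35]
Result: [20, 4, 23, 1, 27, 33, 35]


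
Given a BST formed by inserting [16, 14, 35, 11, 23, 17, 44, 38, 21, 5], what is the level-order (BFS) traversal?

Tree insertion order: [16, 14, 35, 11, 23, 17, 44, 38, 21, 5]
Tree (level-order array): [16, 14, 35, 11, None, 23, 44, 5, None, 17, None, 38, None, None, None, None, 21]
BFS from the root, enqueuing left then right child of each popped node:
  queue [16] -> pop 16, enqueue [14, 35], visited so far: [16]
  queue [14, 35] -> pop 14, enqueue [11], visited so far: [16, 14]
  queue [35, 11] -> pop 35, enqueue [23, 44], visited so far: [16, 14, 35]
  queue [11, 23, 44] -> pop 11, enqueue [5], visited so far: [16, 14, 35, 11]
  queue [23, 44, 5] -> pop 23, enqueue [17], visited so far: [16, 14, 35, 11, 23]
  queue [44, 5, 17] -> pop 44, enqueue [38], visited so far: [16, 14, 35, 11, 23, 44]
  queue [5, 17, 38] -> pop 5, enqueue [none], visited so far: [16, 14, 35, 11, 23, 44, 5]
  queue [17, 38] -> pop 17, enqueue [21], visited so far: [16, 14, 35, 11, 23, 44, 5, 17]
  queue [38, 21] -> pop 38, enqueue [none], visited so far: [16, 14, 35, 11, 23, 44, 5, 17, 38]
  queue [21] -> pop 21, enqueue [none], visited so far: [16, 14, 35, 11, 23, 44, 5, 17, 38, 21]
Result: [16, 14, 35, 11, 23, 44, 5, 17, 38, 21]


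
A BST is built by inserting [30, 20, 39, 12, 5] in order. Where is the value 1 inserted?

Starting tree (level order): [30, 20, 39, 12, None, None, None, 5]
Insertion path: 30 -> 20 -> 12 -> 5
Result: insert 1 as left child of 5
Final tree (level order): [30, 20, 39, 12, None, None, None, 5, None, 1]


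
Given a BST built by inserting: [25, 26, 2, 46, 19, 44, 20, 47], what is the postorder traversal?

Tree insertion order: [25, 26, 2, 46, 19, 44, 20, 47]
Tree (level-order array): [25, 2, 26, None, 19, None, 46, None, 20, 44, 47]
Postorder traversal: [20, 19, 2, 44, 47, 46, 26, 25]


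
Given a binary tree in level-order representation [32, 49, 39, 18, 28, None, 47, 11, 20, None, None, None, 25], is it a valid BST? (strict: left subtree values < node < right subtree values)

Level-order array: [32, 49, 39, 18, 28, None, 47, 11, 20, None, None, None, 25]
Validate using subtree bounds (lo, hi): at each node, require lo < value < hi,
then recurse left with hi=value and right with lo=value.
Preorder trace (stopping at first violation):
  at node 32 with bounds (-inf, +inf): OK
  at node 49 with bounds (-inf, 32): VIOLATION
Node 49 violates its bound: not (-inf < 49 < 32).
Result: Not a valid BST


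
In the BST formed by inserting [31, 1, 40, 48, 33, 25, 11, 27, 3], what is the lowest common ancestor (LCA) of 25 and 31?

Tree insertion order: [31, 1, 40, 48, 33, 25, 11, 27, 3]
Tree (level-order array): [31, 1, 40, None, 25, 33, 48, 11, 27, None, None, None, None, 3]
In a BST, the LCA of p=25, q=31 is the first node v on the
root-to-leaf path with p <= v <= q (go left if both < v, right if both > v).
Walk from root:
  at 31: 25 <= 31 <= 31, this is the LCA
LCA = 31


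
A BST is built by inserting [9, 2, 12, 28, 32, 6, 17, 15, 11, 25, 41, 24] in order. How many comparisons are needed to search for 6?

Search path for 6: 9 -> 2 -> 6
Found: True
Comparisons: 3


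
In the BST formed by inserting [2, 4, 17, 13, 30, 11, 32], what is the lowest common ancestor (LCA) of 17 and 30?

Tree insertion order: [2, 4, 17, 13, 30, 11, 32]
Tree (level-order array): [2, None, 4, None, 17, 13, 30, 11, None, None, 32]
In a BST, the LCA of p=17, q=30 is the first node v on the
root-to-leaf path with p <= v <= q (go left if both < v, right if both > v).
Walk from root:
  at 2: both 17 and 30 > 2, go right
  at 4: both 17 and 30 > 4, go right
  at 17: 17 <= 17 <= 30, this is the LCA
LCA = 17


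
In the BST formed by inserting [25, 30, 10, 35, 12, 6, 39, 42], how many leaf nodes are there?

Tree built from: [25, 30, 10, 35, 12, 6, 39, 42]
Tree (level-order array): [25, 10, 30, 6, 12, None, 35, None, None, None, None, None, 39, None, 42]
Rule: A leaf has 0 children.
Per-node child counts:
  node 25: 2 child(ren)
  node 10: 2 child(ren)
  node 6: 0 child(ren)
  node 12: 0 child(ren)
  node 30: 1 child(ren)
  node 35: 1 child(ren)
  node 39: 1 child(ren)
  node 42: 0 child(ren)
Matching nodes: [6, 12, 42]
Count of leaf nodes: 3


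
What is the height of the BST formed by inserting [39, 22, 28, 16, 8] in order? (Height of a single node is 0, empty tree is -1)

Insertion order: [39, 22, 28, 16, 8]
Tree (level-order array): [39, 22, None, 16, 28, 8]
Compute height bottom-up (empty subtree = -1):
  height(8) = 1 + max(-1, -1) = 0
  height(16) = 1 + max(0, -1) = 1
  height(28) = 1 + max(-1, -1) = 0
  height(22) = 1 + max(1, 0) = 2
  height(39) = 1 + max(2, -1) = 3
Height = 3


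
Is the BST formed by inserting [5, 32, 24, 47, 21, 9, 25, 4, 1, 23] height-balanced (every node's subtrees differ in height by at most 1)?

Tree (level-order array): [5, 4, 32, 1, None, 24, 47, None, None, 21, 25, None, None, 9, 23]
Definition: a tree is height-balanced if, at every node, |h(left) - h(right)| <= 1 (empty subtree has height -1).
Bottom-up per-node check:
  node 1: h_left=-1, h_right=-1, diff=0 [OK], height=0
  node 4: h_left=0, h_right=-1, diff=1 [OK], height=1
  node 9: h_left=-1, h_right=-1, diff=0 [OK], height=0
  node 23: h_left=-1, h_right=-1, diff=0 [OK], height=0
  node 21: h_left=0, h_right=0, diff=0 [OK], height=1
  node 25: h_left=-1, h_right=-1, diff=0 [OK], height=0
  node 24: h_left=1, h_right=0, diff=1 [OK], height=2
  node 47: h_left=-1, h_right=-1, diff=0 [OK], height=0
  node 32: h_left=2, h_right=0, diff=2 [FAIL (|2-0|=2 > 1)], height=3
  node 5: h_left=1, h_right=3, diff=2 [FAIL (|1-3|=2 > 1)], height=4
Node 32 violates the condition: |2 - 0| = 2 > 1.
Result: Not balanced


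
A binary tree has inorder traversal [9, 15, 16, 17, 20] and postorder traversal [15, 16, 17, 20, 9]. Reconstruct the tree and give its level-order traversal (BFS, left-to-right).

Inorder:   [9, 15, 16, 17, 20]
Postorder: [15, 16, 17, 20, 9]
Algorithm: postorder visits root last, so walk postorder right-to-left;
each value is the root of the current inorder slice — split it at that
value, recurse on the right subtree first, then the left.
Recursive splits:
  root=9; inorder splits into left=[], right=[15, 16, 17, 20]
  root=20; inorder splits into left=[15, 16, 17], right=[]
  root=17; inorder splits into left=[15, 16], right=[]
  root=16; inorder splits into left=[15], right=[]
  root=15; inorder splits into left=[], right=[]
Reconstructed level-order: [9, 20, 17, 16, 15]


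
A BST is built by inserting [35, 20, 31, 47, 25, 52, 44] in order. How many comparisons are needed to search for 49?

Search path for 49: 35 -> 47 -> 52
Found: False
Comparisons: 3


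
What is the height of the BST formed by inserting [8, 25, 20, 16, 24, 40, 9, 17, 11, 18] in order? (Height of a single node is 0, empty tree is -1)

Insertion order: [8, 25, 20, 16, 24, 40, 9, 17, 11, 18]
Tree (level-order array): [8, None, 25, 20, 40, 16, 24, None, None, 9, 17, None, None, None, 11, None, 18]
Compute height bottom-up (empty subtree = -1):
  height(11) = 1 + max(-1, -1) = 0
  height(9) = 1 + max(-1, 0) = 1
  height(18) = 1 + max(-1, -1) = 0
  height(17) = 1 + max(-1, 0) = 1
  height(16) = 1 + max(1, 1) = 2
  height(24) = 1 + max(-1, -1) = 0
  height(20) = 1 + max(2, 0) = 3
  height(40) = 1 + max(-1, -1) = 0
  height(25) = 1 + max(3, 0) = 4
  height(8) = 1 + max(-1, 4) = 5
Height = 5


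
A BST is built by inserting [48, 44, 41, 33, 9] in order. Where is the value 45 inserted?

Starting tree (level order): [48, 44, None, 41, None, 33, None, 9]
Insertion path: 48 -> 44
Result: insert 45 as right child of 44
Final tree (level order): [48, 44, None, 41, 45, 33, None, None, None, 9]


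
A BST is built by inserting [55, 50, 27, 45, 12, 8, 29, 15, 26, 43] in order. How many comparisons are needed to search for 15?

Search path for 15: 55 -> 50 -> 27 -> 12 -> 15
Found: True
Comparisons: 5


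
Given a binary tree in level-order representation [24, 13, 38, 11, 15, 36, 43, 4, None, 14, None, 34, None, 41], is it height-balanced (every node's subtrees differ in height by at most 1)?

Tree (level-order array): [24, 13, 38, 11, 15, 36, 43, 4, None, 14, None, 34, None, 41]
Definition: a tree is height-balanced if, at every node, |h(left) - h(right)| <= 1 (empty subtree has height -1).
Bottom-up per-node check:
  node 4: h_left=-1, h_right=-1, diff=0 [OK], height=0
  node 11: h_left=0, h_right=-1, diff=1 [OK], height=1
  node 14: h_left=-1, h_right=-1, diff=0 [OK], height=0
  node 15: h_left=0, h_right=-1, diff=1 [OK], height=1
  node 13: h_left=1, h_right=1, diff=0 [OK], height=2
  node 34: h_left=-1, h_right=-1, diff=0 [OK], height=0
  node 36: h_left=0, h_right=-1, diff=1 [OK], height=1
  node 41: h_left=-1, h_right=-1, diff=0 [OK], height=0
  node 43: h_left=0, h_right=-1, diff=1 [OK], height=1
  node 38: h_left=1, h_right=1, diff=0 [OK], height=2
  node 24: h_left=2, h_right=2, diff=0 [OK], height=3
All nodes satisfy the balance condition.
Result: Balanced


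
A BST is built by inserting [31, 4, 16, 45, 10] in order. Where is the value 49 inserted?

Starting tree (level order): [31, 4, 45, None, 16, None, None, 10]
Insertion path: 31 -> 45
Result: insert 49 as right child of 45
Final tree (level order): [31, 4, 45, None, 16, None, 49, 10]


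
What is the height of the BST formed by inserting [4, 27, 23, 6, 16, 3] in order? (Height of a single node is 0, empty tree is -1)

Insertion order: [4, 27, 23, 6, 16, 3]
Tree (level-order array): [4, 3, 27, None, None, 23, None, 6, None, None, 16]
Compute height bottom-up (empty subtree = -1):
  height(3) = 1 + max(-1, -1) = 0
  height(16) = 1 + max(-1, -1) = 0
  height(6) = 1 + max(-1, 0) = 1
  height(23) = 1 + max(1, -1) = 2
  height(27) = 1 + max(2, -1) = 3
  height(4) = 1 + max(0, 3) = 4
Height = 4


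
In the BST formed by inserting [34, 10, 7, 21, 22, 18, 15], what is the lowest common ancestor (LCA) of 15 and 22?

Tree insertion order: [34, 10, 7, 21, 22, 18, 15]
Tree (level-order array): [34, 10, None, 7, 21, None, None, 18, 22, 15]
In a BST, the LCA of p=15, q=22 is the first node v on the
root-to-leaf path with p <= v <= q (go left if both < v, right if both > v).
Walk from root:
  at 34: both 15 and 22 < 34, go left
  at 10: both 15 and 22 > 10, go right
  at 21: 15 <= 21 <= 22, this is the LCA
LCA = 21


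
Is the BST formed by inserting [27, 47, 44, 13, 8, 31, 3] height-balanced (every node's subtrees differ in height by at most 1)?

Tree (level-order array): [27, 13, 47, 8, None, 44, None, 3, None, 31]
Definition: a tree is height-balanced if, at every node, |h(left) - h(right)| <= 1 (empty subtree has height -1).
Bottom-up per-node check:
  node 3: h_left=-1, h_right=-1, diff=0 [OK], height=0
  node 8: h_left=0, h_right=-1, diff=1 [OK], height=1
  node 13: h_left=1, h_right=-1, diff=2 [FAIL (|1--1|=2 > 1)], height=2
  node 31: h_left=-1, h_right=-1, diff=0 [OK], height=0
  node 44: h_left=0, h_right=-1, diff=1 [OK], height=1
  node 47: h_left=1, h_right=-1, diff=2 [FAIL (|1--1|=2 > 1)], height=2
  node 27: h_left=2, h_right=2, diff=0 [OK], height=3
Node 13 violates the condition: |1 - -1| = 2 > 1.
Result: Not balanced


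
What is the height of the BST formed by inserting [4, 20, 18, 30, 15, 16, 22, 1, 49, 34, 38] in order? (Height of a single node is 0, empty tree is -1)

Insertion order: [4, 20, 18, 30, 15, 16, 22, 1, 49, 34, 38]
Tree (level-order array): [4, 1, 20, None, None, 18, 30, 15, None, 22, 49, None, 16, None, None, 34, None, None, None, None, 38]
Compute height bottom-up (empty subtree = -1):
  height(1) = 1 + max(-1, -1) = 0
  height(16) = 1 + max(-1, -1) = 0
  height(15) = 1 + max(-1, 0) = 1
  height(18) = 1 + max(1, -1) = 2
  height(22) = 1 + max(-1, -1) = 0
  height(38) = 1 + max(-1, -1) = 0
  height(34) = 1 + max(-1, 0) = 1
  height(49) = 1 + max(1, -1) = 2
  height(30) = 1 + max(0, 2) = 3
  height(20) = 1 + max(2, 3) = 4
  height(4) = 1 + max(0, 4) = 5
Height = 5


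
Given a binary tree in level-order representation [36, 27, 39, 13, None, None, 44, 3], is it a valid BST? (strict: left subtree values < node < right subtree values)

Level-order array: [36, 27, 39, 13, None, None, 44, 3]
Validate using subtree bounds (lo, hi): at each node, require lo < value < hi,
then recurse left with hi=value and right with lo=value.
Preorder trace (stopping at first violation):
  at node 36 with bounds (-inf, +inf): OK
  at node 27 with bounds (-inf, 36): OK
  at node 13 with bounds (-inf, 27): OK
  at node 3 with bounds (-inf, 13): OK
  at node 39 with bounds (36, +inf): OK
  at node 44 with bounds (39, +inf): OK
No violation found at any node.
Result: Valid BST


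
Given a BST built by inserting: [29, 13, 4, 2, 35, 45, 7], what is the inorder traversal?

Tree insertion order: [29, 13, 4, 2, 35, 45, 7]
Tree (level-order array): [29, 13, 35, 4, None, None, 45, 2, 7]
Inorder traversal: [2, 4, 7, 13, 29, 35, 45]


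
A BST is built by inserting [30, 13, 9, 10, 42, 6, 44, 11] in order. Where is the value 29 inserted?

Starting tree (level order): [30, 13, 42, 9, None, None, 44, 6, 10, None, None, None, None, None, 11]
Insertion path: 30 -> 13
Result: insert 29 as right child of 13
Final tree (level order): [30, 13, 42, 9, 29, None, 44, 6, 10, None, None, None, None, None, None, None, 11]


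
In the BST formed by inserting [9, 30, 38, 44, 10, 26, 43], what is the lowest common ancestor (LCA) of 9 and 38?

Tree insertion order: [9, 30, 38, 44, 10, 26, 43]
Tree (level-order array): [9, None, 30, 10, 38, None, 26, None, 44, None, None, 43]
In a BST, the LCA of p=9, q=38 is the first node v on the
root-to-leaf path with p <= v <= q (go left if both < v, right if both > v).
Walk from root:
  at 9: 9 <= 9 <= 38, this is the LCA
LCA = 9


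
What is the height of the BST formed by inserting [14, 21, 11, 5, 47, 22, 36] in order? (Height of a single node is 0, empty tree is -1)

Insertion order: [14, 21, 11, 5, 47, 22, 36]
Tree (level-order array): [14, 11, 21, 5, None, None, 47, None, None, 22, None, None, 36]
Compute height bottom-up (empty subtree = -1):
  height(5) = 1 + max(-1, -1) = 0
  height(11) = 1 + max(0, -1) = 1
  height(36) = 1 + max(-1, -1) = 0
  height(22) = 1 + max(-1, 0) = 1
  height(47) = 1 + max(1, -1) = 2
  height(21) = 1 + max(-1, 2) = 3
  height(14) = 1 + max(1, 3) = 4
Height = 4


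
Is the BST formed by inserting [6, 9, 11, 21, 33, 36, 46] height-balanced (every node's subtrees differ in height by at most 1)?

Tree (level-order array): [6, None, 9, None, 11, None, 21, None, 33, None, 36, None, 46]
Definition: a tree is height-balanced if, at every node, |h(left) - h(right)| <= 1 (empty subtree has height -1).
Bottom-up per-node check:
  node 46: h_left=-1, h_right=-1, diff=0 [OK], height=0
  node 36: h_left=-1, h_right=0, diff=1 [OK], height=1
  node 33: h_left=-1, h_right=1, diff=2 [FAIL (|-1-1|=2 > 1)], height=2
  node 21: h_left=-1, h_right=2, diff=3 [FAIL (|-1-2|=3 > 1)], height=3
  node 11: h_left=-1, h_right=3, diff=4 [FAIL (|-1-3|=4 > 1)], height=4
  node 9: h_left=-1, h_right=4, diff=5 [FAIL (|-1-4|=5 > 1)], height=5
  node 6: h_left=-1, h_right=5, diff=6 [FAIL (|-1-5|=6 > 1)], height=6
Node 33 violates the condition: |-1 - 1| = 2 > 1.
Result: Not balanced


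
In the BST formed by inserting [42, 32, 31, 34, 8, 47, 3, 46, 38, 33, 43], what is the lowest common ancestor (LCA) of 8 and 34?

Tree insertion order: [42, 32, 31, 34, 8, 47, 3, 46, 38, 33, 43]
Tree (level-order array): [42, 32, 47, 31, 34, 46, None, 8, None, 33, 38, 43, None, 3]
In a BST, the LCA of p=8, q=34 is the first node v on the
root-to-leaf path with p <= v <= q (go left if both < v, right if both > v).
Walk from root:
  at 42: both 8 and 34 < 42, go left
  at 32: 8 <= 32 <= 34, this is the LCA
LCA = 32


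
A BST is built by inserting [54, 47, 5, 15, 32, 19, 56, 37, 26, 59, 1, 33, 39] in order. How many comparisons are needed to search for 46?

Search path for 46: 54 -> 47 -> 5 -> 15 -> 32 -> 37 -> 39
Found: False
Comparisons: 7


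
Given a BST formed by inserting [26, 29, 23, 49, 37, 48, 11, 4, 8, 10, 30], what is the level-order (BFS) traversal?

Tree insertion order: [26, 29, 23, 49, 37, 48, 11, 4, 8, 10, 30]
Tree (level-order array): [26, 23, 29, 11, None, None, 49, 4, None, 37, None, None, 8, 30, 48, None, 10]
BFS from the root, enqueuing left then right child of each popped node:
  queue [26] -> pop 26, enqueue [23, 29], visited so far: [26]
  queue [23, 29] -> pop 23, enqueue [11], visited so far: [26, 23]
  queue [29, 11] -> pop 29, enqueue [49], visited so far: [26, 23, 29]
  queue [11, 49] -> pop 11, enqueue [4], visited so far: [26, 23, 29, 11]
  queue [49, 4] -> pop 49, enqueue [37], visited so far: [26, 23, 29, 11, 49]
  queue [4, 37] -> pop 4, enqueue [8], visited so far: [26, 23, 29, 11, 49, 4]
  queue [37, 8] -> pop 37, enqueue [30, 48], visited so far: [26, 23, 29, 11, 49, 4, 37]
  queue [8, 30, 48] -> pop 8, enqueue [10], visited so far: [26, 23, 29, 11, 49, 4, 37, 8]
  queue [30, 48, 10] -> pop 30, enqueue [none], visited so far: [26, 23, 29, 11, 49, 4, 37, 8, 30]
  queue [48, 10] -> pop 48, enqueue [none], visited so far: [26, 23, 29, 11, 49, 4, 37, 8, 30, 48]
  queue [10] -> pop 10, enqueue [none], visited so far: [26, 23, 29, 11, 49, 4, 37, 8, 30, 48, 10]
Result: [26, 23, 29, 11, 49, 4, 37, 8, 30, 48, 10]


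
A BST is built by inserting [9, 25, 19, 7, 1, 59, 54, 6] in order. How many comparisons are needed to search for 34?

Search path for 34: 9 -> 25 -> 59 -> 54
Found: False
Comparisons: 4


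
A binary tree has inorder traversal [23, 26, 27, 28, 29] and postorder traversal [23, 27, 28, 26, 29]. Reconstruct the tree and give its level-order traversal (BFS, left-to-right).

Inorder:   [23, 26, 27, 28, 29]
Postorder: [23, 27, 28, 26, 29]
Algorithm: postorder visits root last, so walk postorder right-to-left;
each value is the root of the current inorder slice — split it at that
value, recurse on the right subtree first, then the left.
Recursive splits:
  root=29; inorder splits into left=[23, 26, 27, 28], right=[]
  root=26; inorder splits into left=[23], right=[27, 28]
  root=28; inorder splits into left=[27], right=[]
  root=27; inorder splits into left=[], right=[]
  root=23; inorder splits into left=[], right=[]
Reconstructed level-order: [29, 26, 23, 28, 27]


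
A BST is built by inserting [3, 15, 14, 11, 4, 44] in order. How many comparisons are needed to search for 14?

Search path for 14: 3 -> 15 -> 14
Found: True
Comparisons: 3


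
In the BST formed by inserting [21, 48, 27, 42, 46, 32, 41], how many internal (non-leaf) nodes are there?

Tree built from: [21, 48, 27, 42, 46, 32, 41]
Tree (level-order array): [21, None, 48, 27, None, None, 42, 32, 46, None, 41]
Rule: An internal node has at least one child.
Per-node child counts:
  node 21: 1 child(ren)
  node 48: 1 child(ren)
  node 27: 1 child(ren)
  node 42: 2 child(ren)
  node 32: 1 child(ren)
  node 41: 0 child(ren)
  node 46: 0 child(ren)
Matching nodes: [21, 48, 27, 42, 32]
Count of internal (non-leaf) nodes: 5


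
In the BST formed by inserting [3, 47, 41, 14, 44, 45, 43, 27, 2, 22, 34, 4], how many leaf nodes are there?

Tree built from: [3, 47, 41, 14, 44, 45, 43, 27, 2, 22, 34, 4]
Tree (level-order array): [3, 2, 47, None, None, 41, None, 14, 44, 4, 27, 43, 45, None, None, 22, 34]
Rule: A leaf has 0 children.
Per-node child counts:
  node 3: 2 child(ren)
  node 2: 0 child(ren)
  node 47: 1 child(ren)
  node 41: 2 child(ren)
  node 14: 2 child(ren)
  node 4: 0 child(ren)
  node 27: 2 child(ren)
  node 22: 0 child(ren)
  node 34: 0 child(ren)
  node 44: 2 child(ren)
  node 43: 0 child(ren)
  node 45: 0 child(ren)
Matching nodes: [2, 4, 22, 34, 43, 45]
Count of leaf nodes: 6


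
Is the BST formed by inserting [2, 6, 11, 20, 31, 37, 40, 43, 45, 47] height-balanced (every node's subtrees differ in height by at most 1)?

Tree (level-order array): [2, None, 6, None, 11, None, 20, None, 31, None, 37, None, 40, None, 43, None, 45, None, 47]
Definition: a tree is height-balanced if, at every node, |h(left) - h(right)| <= 1 (empty subtree has height -1).
Bottom-up per-node check:
  node 47: h_left=-1, h_right=-1, diff=0 [OK], height=0
  node 45: h_left=-1, h_right=0, diff=1 [OK], height=1
  node 43: h_left=-1, h_right=1, diff=2 [FAIL (|-1-1|=2 > 1)], height=2
  node 40: h_left=-1, h_right=2, diff=3 [FAIL (|-1-2|=3 > 1)], height=3
  node 37: h_left=-1, h_right=3, diff=4 [FAIL (|-1-3|=4 > 1)], height=4
  node 31: h_left=-1, h_right=4, diff=5 [FAIL (|-1-4|=5 > 1)], height=5
  node 20: h_left=-1, h_right=5, diff=6 [FAIL (|-1-5|=6 > 1)], height=6
  node 11: h_left=-1, h_right=6, diff=7 [FAIL (|-1-6|=7 > 1)], height=7
  node 6: h_left=-1, h_right=7, diff=8 [FAIL (|-1-7|=8 > 1)], height=8
  node 2: h_left=-1, h_right=8, diff=9 [FAIL (|-1-8|=9 > 1)], height=9
Node 43 violates the condition: |-1 - 1| = 2 > 1.
Result: Not balanced


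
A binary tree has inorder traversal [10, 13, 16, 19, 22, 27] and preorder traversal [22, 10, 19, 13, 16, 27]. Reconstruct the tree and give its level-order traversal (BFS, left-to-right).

Inorder:  [10, 13, 16, 19, 22, 27]
Preorder: [22, 10, 19, 13, 16, 27]
Algorithm: preorder visits root first, so consume preorder in order;
for each root, split the current inorder slice at that value into
left-subtree inorder and right-subtree inorder, then recurse.
Recursive splits:
  root=22; inorder splits into left=[10, 13, 16, 19], right=[27]
  root=10; inorder splits into left=[], right=[13, 16, 19]
  root=19; inorder splits into left=[13, 16], right=[]
  root=13; inorder splits into left=[], right=[16]
  root=16; inorder splits into left=[], right=[]
  root=27; inorder splits into left=[], right=[]
Reconstructed level-order: [22, 10, 27, 19, 13, 16]


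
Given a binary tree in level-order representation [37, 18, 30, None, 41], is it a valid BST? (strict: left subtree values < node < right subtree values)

Level-order array: [37, 18, 30, None, 41]
Validate using subtree bounds (lo, hi): at each node, require lo < value < hi,
then recurse left with hi=value and right with lo=value.
Preorder trace (stopping at first violation):
  at node 37 with bounds (-inf, +inf): OK
  at node 18 with bounds (-inf, 37): OK
  at node 41 with bounds (18, 37): VIOLATION
Node 41 violates its bound: not (18 < 41 < 37).
Result: Not a valid BST


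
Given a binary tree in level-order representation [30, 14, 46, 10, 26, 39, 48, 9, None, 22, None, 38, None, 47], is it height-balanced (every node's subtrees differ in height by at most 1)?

Tree (level-order array): [30, 14, 46, 10, 26, 39, 48, 9, None, 22, None, 38, None, 47]
Definition: a tree is height-balanced if, at every node, |h(left) - h(right)| <= 1 (empty subtree has height -1).
Bottom-up per-node check:
  node 9: h_left=-1, h_right=-1, diff=0 [OK], height=0
  node 10: h_left=0, h_right=-1, diff=1 [OK], height=1
  node 22: h_left=-1, h_right=-1, diff=0 [OK], height=0
  node 26: h_left=0, h_right=-1, diff=1 [OK], height=1
  node 14: h_left=1, h_right=1, diff=0 [OK], height=2
  node 38: h_left=-1, h_right=-1, diff=0 [OK], height=0
  node 39: h_left=0, h_right=-1, diff=1 [OK], height=1
  node 47: h_left=-1, h_right=-1, diff=0 [OK], height=0
  node 48: h_left=0, h_right=-1, diff=1 [OK], height=1
  node 46: h_left=1, h_right=1, diff=0 [OK], height=2
  node 30: h_left=2, h_right=2, diff=0 [OK], height=3
All nodes satisfy the balance condition.
Result: Balanced


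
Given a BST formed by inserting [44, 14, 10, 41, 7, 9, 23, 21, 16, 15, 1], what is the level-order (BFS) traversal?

Tree insertion order: [44, 14, 10, 41, 7, 9, 23, 21, 16, 15, 1]
Tree (level-order array): [44, 14, None, 10, 41, 7, None, 23, None, 1, 9, 21, None, None, None, None, None, 16, None, 15]
BFS from the root, enqueuing left then right child of each popped node:
  queue [44] -> pop 44, enqueue [14], visited so far: [44]
  queue [14] -> pop 14, enqueue [10, 41], visited so far: [44, 14]
  queue [10, 41] -> pop 10, enqueue [7], visited so far: [44, 14, 10]
  queue [41, 7] -> pop 41, enqueue [23], visited so far: [44, 14, 10, 41]
  queue [7, 23] -> pop 7, enqueue [1, 9], visited so far: [44, 14, 10, 41, 7]
  queue [23, 1, 9] -> pop 23, enqueue [21], visited so far: [44, 14, 10, 41, 7, 23]
  queue [1, 9, 21] -> pop 1, enqueue [none], visited so far: [44, 14, 10, 41, 7, 23, 1]
  queue [9, 21] -> pop 9, enqueue [none], visited so far: [44, 14, 10, 41, 7, 23, 1, 9]
  queue [21] -> pop 21, enqueue [16], visited so far: [44, 14, 10, 41, 7, 23, 1, 9, 21]
  queue [16] -> pop 16, enqueue [15], visited so far: [44, 14, 10, 41, 7, 23, 1, 9, 21, 16]
  queue [15] -> pop 15, enqueue [none], visited so far: [44, 14, 10, 41, 7, 23, 1, 9, 21, 16, 15]
Result: [44, 14, 10, 41, 7, 23, 1, 9, 21, 16, 15]


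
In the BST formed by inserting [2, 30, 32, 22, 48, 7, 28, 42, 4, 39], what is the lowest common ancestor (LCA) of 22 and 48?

Tree insertion order: [2, 30, 32, 22, 48, 7, 28, 42, 4, 39]
Tree (level-order array): [2, None, 30, 22, 32, 7, 28, None, 48, 4, None, None, None, 42, None, None, None, 39]
In a BST, the LCA of p=22, q=48 is the first node v on the
root-to-leaf path with p <= v <= q (go left if both < v, right if both > v).
Walk from root:
  at 2: both 22 and 48 > 2, go right
  at 30: 22 <= 30 <= 48, this is the LCA
LCA = 30


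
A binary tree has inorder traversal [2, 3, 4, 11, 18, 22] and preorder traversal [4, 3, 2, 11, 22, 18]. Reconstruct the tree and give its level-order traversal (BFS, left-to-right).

Inorder:  [2, 3, 4, 11, 18, 22]
Preorder: [4, 3, 2, 11, 22, 18]
Algorithm: preorder visits root first, so consume preorder in order;
for each root, split the current inorder slice at that value into
left-subtree inorder and right-subtree inorder, then recurse.
Recursive splits:
  root=4; inorder splits into left=[2, 3], right=[11, 18, 22]
  root=3; inorder splits into left=[2], right=[]
  root=2; inorder splits into left=[], right=[]
  root=11; inorder splits into left=[], right=[18, 22]
  root=22; inorder splits into left=[18], right=[]
  root=18; inorder splits into left=[], right=[]
Reconstructed level-order: [4, 3, 11, 2, 22, 18]


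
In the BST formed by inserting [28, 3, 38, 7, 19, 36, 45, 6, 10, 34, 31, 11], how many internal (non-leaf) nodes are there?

Tree built from: [28, 3, 38, 7, 19, 36, 45, 6, 10, 34, 31, 11]
Tree (level-order array): [28, 3, 38, None, 7, 36, 45, 6, 19, 34, None, None, None, None, None, 10, None, 31, None, None, 11]
Rule: An internal node has at least one child.
Per-node child counts:
  node 28: 2 child(ren)
  node 3: 1 child(ren)
  node 7: 2 child(ren)
  node 6: 0 child(ren)
  node 19: 1 child(ren)
  node 10: 1 child(ren)
  node 11: 0 child(ren)
  node 38: 2 child(ren)
  node 36: 1 child(ren)
  node 34: 1 child(ren)
  node 31: 0 child(ren)
  node 45: 0 child(ren)
Matching nodes: [28, 3, 7, 19, 10, 38, 36, 34]
Count of internal (non-leaf) nodes: 8


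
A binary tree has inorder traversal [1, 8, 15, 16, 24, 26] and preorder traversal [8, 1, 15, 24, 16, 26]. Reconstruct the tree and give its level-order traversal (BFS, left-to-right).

Inorder:  [1, 8, 15, 16, 24, 26]
Preorder: [8, 1, 15, 24, 16, 26]
Algorithm: preorder visits root first, so consume preorder in order;
for each root, split the current inorder slice at that value into
left-subtree inorder and right-subtree inorder, then recurse.
Recursive splits:
  root=8; inorder splits into left=[1], right=[15, 16, 24, 26]
  root=1; inorder splits into left=[], right=[]
  root=15; inorder splits into left=[], right=[16, 24, 26]
  root=24; inorder splits into left=[16], right=[26]
  root=16; inorder splits into left=[], right=[]
  root=26; inorder splits into left=[], right=[]
Reconstructed level-order: [8, 1, 15, 24, 16, 26]


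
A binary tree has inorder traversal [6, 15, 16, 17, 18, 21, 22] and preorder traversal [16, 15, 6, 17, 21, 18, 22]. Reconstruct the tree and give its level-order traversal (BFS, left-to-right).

Inorder:  [6, 15, 16, 17, 18, 21, 22]
Preorder: [16, 15, 6, 17, 21, 18, 22]
Algorithm: preorder visits root first, so consume preorder in order;
for each root, split the current inorder slice at that value into
left-subtree inorder and right-subtree inorder, then recurse.
Recursive splits:
  root=16; inorder splits into left=[6, 15], right=[17, 18, 21, 22]
  root=15; inorder splits into left=[6], right=[]
  root=6; inorder splits into left=[], right=[]
  root=17; inorder splits into left=[], right=[18, 21, 22]
  root=21; inorder splits into left=[18], right=[22]
  root=18; inorder splits into left=[], right=[]
  root=22; inorder splits into left=[], right=[]
Reconstructed level-order: [16, 15, 17, 6, 21, 18, 22]


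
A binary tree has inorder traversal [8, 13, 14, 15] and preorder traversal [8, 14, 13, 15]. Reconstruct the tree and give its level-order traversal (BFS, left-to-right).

Inorder:  [8, 13, 14, 15]
Preorder: [8, 14, 13, 15]
Algorithm: preorder visits root first, so consume preorder in order;
for each root, split the current inorder slice at that value into
left-subtree inorder and right-subtree inorder, then recurse.
Recursive splits:
  root=8; inorder splits into left=[], right=[13, 14, 15]
  root=14; inorder splits into left=[13], right=[15]
  root=13; inorder splits into left=[], right=[]
  root=15; inorder splits into left=[], right=[]
Reconstructed level-order: [8, 14, 13, 15]


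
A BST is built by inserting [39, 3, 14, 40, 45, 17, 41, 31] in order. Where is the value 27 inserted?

Starting tree (level order): [39, 3, 40, None, 14, None, 45, None, 17, 41, None, None, 31]
Insertion path: 39 -> 3 -> 14 -> 17 -> 31
Result: insert 27 as left child of 31
Final tree (level order): [39, 3, 40, None, 14, None, 45, None, 17, 41, None, None, 31, None, None, 27]


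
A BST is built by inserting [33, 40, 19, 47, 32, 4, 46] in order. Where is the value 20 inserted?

Starting tree (level order): [33, 19, 40, 4, 32, None, 47, None, None, None, None, 46]
Insertion path: 33 -> 19 -> 32
Result: insert 20 as left child of 32
Final tree (level order): [33, 19, 40, 4, 32, None, 47, None, None, 20, None, 46]


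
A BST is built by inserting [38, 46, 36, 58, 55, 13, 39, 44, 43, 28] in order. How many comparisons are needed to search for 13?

Search path for 13: 38 -> 36 -> 13
Found: True
Comparisons: 3


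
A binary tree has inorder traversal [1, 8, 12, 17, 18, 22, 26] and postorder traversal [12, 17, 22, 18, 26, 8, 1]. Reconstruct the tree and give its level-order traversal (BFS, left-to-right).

Inorder:   [1, 8, 12, 17, 18, 22, 26]
Postorder: [12, 17, 22, 18, 26, 8, 1]
Algorithm: postorder visits root last, so walk postorder right-to-left;
each value is the root of the current inorder slice — split it at that
value, recurse on the right subtree first, then the left.
Recursive splits:
  root=1; inorder splits into left=[], right=[8, 12, 17, 18, 22, 26]
  root=8; inorder splits into left=[], right=[12, 17, 18, 22, 26]
  root=26; inorder splits into left=[12, 17, 18, 22], right=[]
  root=18; inorder splits into left=[12, 17], right=[22]
  root=22; inorder splits into left=[], right=[]
  root=17; inorder splits into left=[12], right=[]
  root=12; inorder splits into left=[], right=[]
Reconstructed level-order: [1, 8, 26, 18, 17, 22, 12]


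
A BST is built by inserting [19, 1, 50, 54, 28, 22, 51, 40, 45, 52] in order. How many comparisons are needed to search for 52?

Search path for 52: 19 -> 50 -> 54 -> 51 -> 52
Found: True
Comparisons: 5


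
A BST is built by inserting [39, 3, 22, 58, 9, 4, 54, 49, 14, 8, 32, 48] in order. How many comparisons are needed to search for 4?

Search path for 4: 39 -> 3 -> 22 -> 9 -> 4
Found: True
Comparisons: 5


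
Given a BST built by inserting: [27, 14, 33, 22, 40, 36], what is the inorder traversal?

Tree insertion order: [27, 14, 33, 22, 40, 36]
Tree (level-order array): [27, 14, 33, None, 22, None, 40, None, None, 36]
Inorder traversal: [14, 22, 27, 33, 36, 40]


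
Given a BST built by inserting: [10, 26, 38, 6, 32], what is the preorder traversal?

Tree insertion order: [10, 26, 38, 6, 32]
Tree (level-order array): [10, 6, 26, None, None, None, 38, 32]
Preorder traversal: [10, 6, 26, 38, 32]


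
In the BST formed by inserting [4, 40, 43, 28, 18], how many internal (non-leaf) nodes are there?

Tree built from: [4, 40, 43, 28, 18]
Tree (level-order array): [4, None, 40, 28, 43, 18]
Rule: An internal node has at least one child.
Per-node child counts:
  node 4: 1 child(ren)
  node 40: 2 child(ren)
  node 28: 1 child(ren)
  node 18: 0 child(ren)
  node 43: 0 child(ren)
Matching nodes: [4, 40, 28]
Count of internal (non-leaf) nodes: 3


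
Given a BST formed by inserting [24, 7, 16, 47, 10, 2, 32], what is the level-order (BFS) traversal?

Tree insertion order: [24, 7, 16, 47, 10, 2, 32]
Tree (level-order array): [24, 7, 47, 2, 16, 32, None, None, None, 10]
BFS from the root, enqueuing left then right child of each popped node:
  queue [24] -> pop 24, enqueue [7, 47], visited so far: [24]
  queue [7, 47] -> pop 7, enqueue [2, 16], visited so far: [24, 7]
  queue [47, 2, 16] -> pop 47, enqueue [32], visited so far: [24, 7, 47]
  queue [2, 16, 32] -> pop 2, enqueue [none], visited so far: [24, 7, 47, 2]
  queue [16, 32] -> pop 16, enqueue [10], visited so far: [24, 7, 47, 2, 16]
  queue [32, 10] -> pop 32, enqueue [none], visited so far: [24, 7, 47, 2, 16, 32]
  queue [10] -> pop 10, enqueue [none], visited so far: [24, 7, 47, 2, 16, 32, 10]
Result: [24, 7, 47, 2, 16, 32, 10]


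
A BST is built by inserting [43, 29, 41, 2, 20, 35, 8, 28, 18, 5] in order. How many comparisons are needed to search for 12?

Search path for 12: 43 -> 29 -> 2 -> 20 -> 8 -> 18
Found: False
Comparisons: 6


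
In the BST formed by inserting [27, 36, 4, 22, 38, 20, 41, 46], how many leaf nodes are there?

Tree built from: [27, 36, 4, 22, 38, 20, 41, 46]
Tree (level-order array): [27, 4, 36, None, 22, None, 38, 20, None, None, 41, None, None, None, 46]
Rule: A leaf has 0 children.
Per-node child counts:
  node 27: 2 child(ren)
  node 4: 1 child(ren)
  node 22: 1 child(ren)
  node 20: 0 child(ren)
  node 36: 1 child(ren)
  node 38: 1 child(ren)
  node 41: 1 child(ren)
  node 46: 0 child(ren)
Matching nodes: [20, 46]
Count of leaf nodes: 2


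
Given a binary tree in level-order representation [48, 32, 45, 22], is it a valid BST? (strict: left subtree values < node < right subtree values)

Level-order array: [48, 32, 45, 22]
Validate using subtree bounds (lo, hi): at each node, require lo < value < hi,
then recurse left with hi=value and right with lo=value.
Preorder trace (stopping at first violation):
  at node 48 with bounds (-inf, +inf): OK
  at node 32 with bounds (-inf, 48): OK
  at node 22 with bounds (-inf, 32): OK
  at node 45 with bounds (48, +inf): VIOLATION
Node 45 violates its bound: not (48 < 45 < +inf).
Result: Not a valid BST


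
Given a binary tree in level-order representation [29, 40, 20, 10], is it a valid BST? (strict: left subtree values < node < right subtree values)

Level-order array: [29, 40, 20, 10]
Validate using subtree bounds (lo, hi): at each node, require lo < value < hi,
then recurse left with hi=value and right with lo=value.
Preorder trace (stopping at first violation):
  at node 29 with bounds (-inf, +inf): OK
  at node 40 with bounds (-inf, 29): VIOLATION
Node 40 violates its bound: not (-inf < 40 < 29).
Result: Not a valid BST


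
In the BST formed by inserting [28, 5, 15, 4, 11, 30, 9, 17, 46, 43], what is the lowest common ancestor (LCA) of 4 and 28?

Tree insertion order: [28, 5, 15, 4, 11, 30, 9, 17, 46, 43]
Tree (level-order array): [28, 5, 30, 4, 15, None, 46, None, None, 11, 17, 43, None, 9]
In a BST, the LCA of p=4, q=28 is the first node v on the
root-to-leaf path with p <= v <= q (go left if both < v, right if both > v).
Walk from root:
  at 28: 4 <= 28 <= 28, this is the LCA
LCA = 28


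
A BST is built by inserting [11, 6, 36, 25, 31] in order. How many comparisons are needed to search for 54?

Search path for 54: 11 -> 36
Found: False
Comparisons: 2


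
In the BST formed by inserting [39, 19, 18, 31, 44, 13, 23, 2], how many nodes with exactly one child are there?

Tree built from: [39, 19, 18, 31, 44, 13, 23, 2]
Tree (level-order array): [39, 19, 44, 18, 31, None, None, 13, None, 23, None, 2]
Rule: These are nodes with exactly 1 non-null child.
Per-node child counts:
  node 39: 2 child(ren)
  node 19: 2 child(ren)
  node 18: 1 child(ren)
  node 13: 1 child(ren)
  node 2: 0 child(ren)
  node 31: 1 child(ren)
  node 23: 0 child(ren)
  node 44: 0 child(ren)
Matching nodes: [18, 13, 31]
Count of nodes with exactly one child: 3


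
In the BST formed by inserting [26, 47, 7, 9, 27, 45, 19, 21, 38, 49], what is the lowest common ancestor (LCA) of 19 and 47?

Tree insertion order: [26, 47, 7, 9, 27, 45, 19, 21, 38, 49]
Tree (level-order array): [26, 7, 47, None, 9, 27, 49, None, 19, None, 45, None, None, None, 21, 38]
In a BST, the LCA of p=19, q=47 is the first node v on the
root-to-leaf path with p <= v <= q (go left if both < v, right if both > v).
Walk from root:
  at 26: 19 <= 26 <= 47, this is the LCA
LCA = 26


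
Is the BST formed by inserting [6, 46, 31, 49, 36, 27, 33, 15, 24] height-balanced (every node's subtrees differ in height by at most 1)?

Tree (level-order array): [6, None, 46, 31, 49, 27, 36, None, None, 15, None, 33, None, None, 24]
Definition: a tree is height-balanced if, at every node, |h(left) - h(right)| <= 1 (empty subtree has height -1).
Bottom-up per-node check:
  node 24: h_left=-1, h_right=-1, diff=0 [OK], height=0
  node 15: h_left=-1, h_right=0, diff=1 [OK], height=1
  node 27: h_left=1, h_right=-1, diff=2 [FAIL (|1--1|=2 > 1)], height=2
  node 33: h_left=-1, h_right=-1, diff=0 [OK], height=0
  node 36: h_left=0, h_right=-1, diff=1 [OK], height=1
  node 31: h_left=2, h_right=1, diff=1 [OK], height=3
  node 49: h_left=-1, h_right=-1, diff=0 [OK], height=0
  node 46: h_left=3, h_right=0, diff=3 [FAIL (|3-0|=3 > 1)], height=4
  node 6: h_left=-1, h_right=4, diff=5 [FAIL (|-1-4|=5 > 1)], height=5
Node 27 violates the condition: |1 - -1| = 2 > 1.
Result: Not balanced


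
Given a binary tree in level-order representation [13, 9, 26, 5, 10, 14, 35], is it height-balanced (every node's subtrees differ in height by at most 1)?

Tree (level-order array): [13, 9, 26, 5, 10, 14, 35]
Definition: a tree is height-balanced if, at every node, |h(left) - h(right)| <= 1 (empty subtree has height -1).
Bottom-up per-node check:
  node 5: h_left=-1, h_right=-1, diff=0 [OK], height=0
  node 10: h_left=-1, h_right=-1, diff=0 [OK], height=0
  node 9: h_left=0, h_right=0, diff=0 [OK], height=1
  node 14: h_left=-1, h_right=-1, diff=0 [OK], height=0
  node 35: h_left=-1, h_right=-1, diff=0 [OK], height=0
  node 26: h_left=0, h_right=0, diff=0 [OK], height=1
  node 13: h_left=1, h_right=1, diff=0 [OK], height=2
All nodes satisfy the balance condition.
Result: Balanced


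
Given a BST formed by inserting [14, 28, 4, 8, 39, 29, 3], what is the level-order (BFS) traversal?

Tree insertion order: [14, 28, 4, 8, 39, 29, 3]
Tree (level-order array): [14, 4, 28, 3, 8, None, 39, None, None, None, None, 29]
BFS from the root, enqueuing left then right child of each popped node:
  queue [14] -> pop 14, enqueue [4, 28], visited so far: [14]
  queue [4, 28] -> pop 4, enqueue [3, 8], visited so far: [14, 4]
  queue [28, 3, 8] -> pop 28, enqueue [39], visited so far: [14, 4, 28]
  queue [3, 8, 39] -> pop 3, enqueue [none], visited so far: [14, 4, 28, 3]
  queue [8, 39] -> pop 8, enqueue [none], visited so far: [14, 4, 28, 3, 8]
  queue [39] -> pop 39, enqueue [29], visited so far: [14, 4, 28, 3, 8, 39]
  queue [29] -> pop 29, enqueue [none], visited so far: [14, 4, 28, 3, 8, 39, 29]
Result: [14, 4, 28, 3, 8, 39, 29]
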